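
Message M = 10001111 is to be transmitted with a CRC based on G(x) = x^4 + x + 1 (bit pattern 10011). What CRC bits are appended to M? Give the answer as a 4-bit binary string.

1100

Append 4 zeros: 100011110000. Divide by 10011 (XOR where the leading bit is 1):
  pos 0: 10001 XOR 10011 = 00010
  pos 3: 10111 XOR 10011 = 00100
  pos 5: 10000 XOR 10011 = 00011
Remainder (last 4 bits) = 1100. This is the CRC / FCS.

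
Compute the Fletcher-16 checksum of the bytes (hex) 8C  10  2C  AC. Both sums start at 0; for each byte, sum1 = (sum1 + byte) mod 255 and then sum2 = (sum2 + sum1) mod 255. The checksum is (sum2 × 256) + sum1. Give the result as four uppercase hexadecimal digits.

Running sums (mod 255):
  after byte 0 (8C): sum1=140, sum2=140
  after byte 1 (10): sum1=156, sum2=41
  after byte 2 (2C): sum1=200, sum2=241
  after byte 3 (AC): sum1=117, sum2=103
Checksum = sum2·256 + sum1 = 103·256 + 117 = 26485 = 0x6775.

6775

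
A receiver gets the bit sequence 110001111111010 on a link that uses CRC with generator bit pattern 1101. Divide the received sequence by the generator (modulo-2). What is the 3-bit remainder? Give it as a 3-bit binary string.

Modulo-2 division of 110001111111010 by 1101:
  pos 0: 1100 XOR 1101 = 0001
  pos 3: 1011 XOR 1101 = 0110
  pos 4: 1101 XOR 1101 = 0000
  pos 8: 1111 XOR 1101 = 0010
  pos 10: 1001 XOR 1101 = 0100
  pos 11: 1000 XOR 1101 = 0101
Remainder = 101 (nonzero — an error is detected).

101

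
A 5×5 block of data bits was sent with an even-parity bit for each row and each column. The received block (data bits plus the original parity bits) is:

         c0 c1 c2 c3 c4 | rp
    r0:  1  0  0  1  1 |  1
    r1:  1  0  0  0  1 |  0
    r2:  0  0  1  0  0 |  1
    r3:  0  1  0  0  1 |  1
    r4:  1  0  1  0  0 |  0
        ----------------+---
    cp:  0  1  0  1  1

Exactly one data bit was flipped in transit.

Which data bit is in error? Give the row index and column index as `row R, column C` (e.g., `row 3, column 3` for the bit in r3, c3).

Recompute each row's even parity and compare to rp:
  r0: data parity 1, sent rp 1 → ok
  r1: data parity 0, sent rp 0 → ok
  r2: data parity 1, sent rp 1 → ok
  r3: data parity 0, sent rp 1 → mismatch
  r4: data parity 0, sent rp 0 → ok
Recompute each column's even parity and compare to cp:
  c0: data parity 1, sent cp 0 → mismatch
  c1: data parity 1, sent cp 1 → ok
  c2: data parity 0, sent cp 0 → ok
  c3: data parity 1, sent cp 1 → ok
  c4: data parity 1, sent cp 1 → ok
Exactly one row (r3) and one column (c0) fail → the flipped bit is at their intersection.

row 3, column 0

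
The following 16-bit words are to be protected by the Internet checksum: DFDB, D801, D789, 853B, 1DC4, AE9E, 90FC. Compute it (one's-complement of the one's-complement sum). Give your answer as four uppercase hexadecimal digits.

One's-complement addition (fold any carry out of bit 15 back into bit 0):
  0xDFDB + 0xD801 = 0x1B7DC → wrap carry → 0xB7DD
  0xB7DD + 0xD789 = 0x18F66 → wrap carry → 0x8F67
  0x8F67 + 0x853B = 0x114A2 → wrap carry → 0x14A3
  0x14A3 + 0x1DC4 = 0x03267
  0x3267 + 0xAE9E = 0x0E105
  0xE105 + 0x90FC = 0x17201 → wrap carry → 0x7202
One's-complement sum = 0x7202.
Checksum = ~0x7202 & 0xFFFF = 0x8DFD.

8DFD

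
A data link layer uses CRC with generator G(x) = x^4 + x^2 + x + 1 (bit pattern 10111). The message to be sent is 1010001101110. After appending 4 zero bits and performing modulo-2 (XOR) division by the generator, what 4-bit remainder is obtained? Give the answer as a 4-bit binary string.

1101

Append 4 zeros: 10100011011100000. Divide by 10111 (XOR where the leading bit is 1):
  pos 0: 10100 XOR 10111 = 00011
  pos 3: 11011 XOR 10111 = 01100
  pos 4: 11000 XOR 10111 = 01111
  pos 5: 11111 XOR 10111 = 01000
  pos 6: 10001 XOR 10111 = 00110
  pos 8: 11010 XOR 10111 = 01101
  pos 9: 11010 XOR 10111 = 01101
  pos 10: 11010 XOR 10111 = 01101
  pos 11: 11010 XOR 10111 = 01101
  pos 12: 11010 XOR 10111 = 01101
Remainder (last 4 bits) = 1101. This is the CRC / FCS.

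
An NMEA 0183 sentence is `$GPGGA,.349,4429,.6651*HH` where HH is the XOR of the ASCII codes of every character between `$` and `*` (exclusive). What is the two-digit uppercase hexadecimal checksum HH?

4B

XOR the ASCII codes of the payload characters:
  'G' = 0x47 → acc = 0x47
  'P' = 0x50 → acc = 0x17
  'G' = 0x47 → acc = 0x50
  'G' = 0x47 → acc = 0x17
  'A' = 0x41 → acc = 0x56
  ',' = 0x2C → acc = 0x7A
  '.' = 0x2E → acc = 0x54
  '3' = 0x33 → acc = 0x67
  '4' = 0x34 → acc = 0x53
  '9' = 0x39 → acc = 0x6A
  ',' = 0x2C → acc = 0x46
  '4' = 0x34 → acc = 0x72
  '4' = 0x34 → acc = 0x46
  '2' = 0x32 → acc = 0x74
  '9' = 0x39 → acc = 0x4D
  ',' = 0x2C → acc = 0x61
  '.' = 0x2E → acc = 0x4F
  '6' = 0x36 → acc = 0x79
  '6' = 0x36 → acc = 0x4F
  '5' = 0x35 → acc = 0x7A
  '1' = 0x31 → acc = 0x4B
Checksum = 0x4B.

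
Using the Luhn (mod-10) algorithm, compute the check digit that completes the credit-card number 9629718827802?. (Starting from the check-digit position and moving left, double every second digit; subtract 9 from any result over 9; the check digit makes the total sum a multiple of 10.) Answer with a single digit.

Partial digits right→left: 2 0 8 7 2 8 8 1 7 9 2 6 9
Double every second digit counting from the check-digit position (so the 1st, 3rd, 5th, ... of the partial from the right).
  doubled (with −9 where >9): 4 7 4 7 5 4 9 → sum 40
  kept as-is: 0 7 8 1 9 6 → sum 31
Total = 40 + 31 = 71.
Check digit = (10 − (71 mod 10)) mod 10 = 9.

9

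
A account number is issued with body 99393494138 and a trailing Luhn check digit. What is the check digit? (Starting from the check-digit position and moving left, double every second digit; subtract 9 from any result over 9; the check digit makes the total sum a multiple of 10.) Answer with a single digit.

2

Partial digits right→left: 8 3 1 4 9 4 3 9 3 9 9
Double every second digit counting from the check-digit position (so the 1st, 3rd, 5th, ... of the partial from the right).
  doubled (with −9 where >9): 7 2 9 6 6 9 → sum 39
  kept as-is: 3 4 4 9 9 → sum 29
Total = 39 + 29 = 68.
Check digit = (10 − (68 mod 10)) mod 10 = 2.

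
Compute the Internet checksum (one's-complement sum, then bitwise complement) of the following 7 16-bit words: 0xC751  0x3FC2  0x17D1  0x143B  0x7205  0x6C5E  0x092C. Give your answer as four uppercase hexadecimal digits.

One's-complement addition (fold any carry out of bit 15 back into bit 0):
  0xC751 + 0x3FC2 = 0x10713 → wrap carry → 0x0714
  0x0714 + 0x17D1 = 0x01EE5
  0x1EE5 + 0x143B = 0x03320
  0x3320 + 0x7205 = 0x0A525
  0xA525 + 0x6C5E = 0x11183 → wrap carry → 0x1184
  0x1184 + 0x092C = 0x01AB0
One's-complement sum = 0x1AB0.
Checksum = ~0x1AB0 & 0xFFFF = 0xE54F.

E54F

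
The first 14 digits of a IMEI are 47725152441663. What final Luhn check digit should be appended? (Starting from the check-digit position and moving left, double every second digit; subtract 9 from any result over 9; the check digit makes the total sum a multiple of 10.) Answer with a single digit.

6

Partial digits right→left: 3 6 6 1 4 4 2 5 1 5 2 7 7 4
Double every second digit counting from the check-digit position (so the 1st, 3rd, 5th, ... of the partial from the right).
  doubled (with −9 where >9): 6 3 8 4 2 4 5 → sum 32
  kept as-is: 6 1 4 5 5 7 4 → sum 32
Total = 32 + 32 = 64.
Check digit = (10 − (64 mod 10)) mod 10 = 6.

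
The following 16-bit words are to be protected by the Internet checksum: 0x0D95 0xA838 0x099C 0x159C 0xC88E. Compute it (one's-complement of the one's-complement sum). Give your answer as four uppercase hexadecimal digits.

626B

One's-complement addition (fold any carry out of bit 15 back into bit 0):
  0x0D95 + 0xA838 = 0x0B5CD
  0xB5CD + 0x099C = 0x0BF69
  0xBF69 + 0x159C = 0x0D505
  0xD505 + 0xC88E = 0x19D93 → wrap carry → 0x9D94
One's-complement sum = 0x9D94.
Checksum = ~0x9D94 & 0xFFFF = 0x626B.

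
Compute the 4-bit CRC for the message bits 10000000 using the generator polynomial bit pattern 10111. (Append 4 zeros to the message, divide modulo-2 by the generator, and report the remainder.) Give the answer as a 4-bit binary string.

0111

Append 4 zeros: 100000000000. Divide by 10111 (XOR where the leading bit is 1):
  pos 0: 10000 XOR 10111 = 00111
  pos 2: 11100 XOR 10111 = 01011
  pos 3: 10110 XOR 10111 = 00001
  pos 7: 10000 XOR 10111 = 00111
Remainder (last 4 bits) = 0111. This is the CRC / FCS.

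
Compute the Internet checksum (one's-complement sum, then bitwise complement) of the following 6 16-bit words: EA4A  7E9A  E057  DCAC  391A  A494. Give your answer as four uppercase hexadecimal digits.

FC66

One's-complement addition (fold any carry out of bit 15 back into bit 0):
  0xEA4A + 0x7E9A = 0x168E4 → wrap carry → 0x68E5
  0x68E5 + 0xE057 = 0x1493C → wrap carry → 0x493D
  0x493D + 0xDCAC = 0x125E9 → wrap carry → 0x25EA
  0x25EA + 0x391A = 0x05F04
  0x5F04 + 0xA494 = 0x10398 → wrap carry → 0x0399
One's-complement sum = 0x0399.
Checksum = ~0x0399 & 0xFFFF = 0xFC66.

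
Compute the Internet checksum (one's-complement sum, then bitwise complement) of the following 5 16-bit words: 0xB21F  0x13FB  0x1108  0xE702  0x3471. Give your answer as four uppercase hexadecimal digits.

0D69

One's-complement addition (fold any carry out of bit 15 back into bit 0):
  0xB21F + 0x13FB = 0x0C61A
  0xC61A + 0x1108 = 0x0D722
  0xD722 + 0xE702 = 0x1BE24 → wrap carry → 0xBE25
  0xBE25 + 0x3471 = 0x0F296
One's-complement sum = 0xF296.
Checksum = ~0xF296 & 0xFFFF = 0x0D69.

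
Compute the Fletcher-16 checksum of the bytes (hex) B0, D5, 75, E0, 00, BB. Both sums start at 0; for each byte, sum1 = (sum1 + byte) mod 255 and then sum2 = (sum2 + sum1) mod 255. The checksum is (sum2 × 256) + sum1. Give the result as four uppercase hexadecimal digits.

Running sums (mod 255):
  after byte 0 (B0): sum1=176, sum2=176
  after byte 1 (D5): sum1=134, sum2=55
  after byte 2 (75): sum1=251, sum2=51
  after byte 3 (E0): sum1=220, sum2=16
  after byte 4 (00): sum1=220, sum2=236
  after byte 5 (BB): sum1=152, sum2=133
Checksum = sum2·256 + sum1 = 133·256 + 152 = 34200 = 0x8598.

8598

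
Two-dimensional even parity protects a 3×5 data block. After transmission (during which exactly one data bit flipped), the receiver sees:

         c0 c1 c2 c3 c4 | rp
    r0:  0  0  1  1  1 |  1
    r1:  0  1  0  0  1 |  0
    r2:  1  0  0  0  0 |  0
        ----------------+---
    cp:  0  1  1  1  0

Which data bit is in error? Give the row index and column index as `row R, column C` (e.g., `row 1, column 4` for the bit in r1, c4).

Recompute each row's even parity and compare to rp:
  r0: data parity 1, sent rp 1 → ok
  r1: data parity 0, sent rp 0 → ok
  r2: data parity 1, sent rp 0 → mismatch
Recompute each column's even parity and compare to cp:
  c0: data parity 1, sent cp 0 → mismatch
  c1: data parity 1, sent cp 1 → ok
  c2: data parity 1, sent cp 1 → ok
  c3: data parity 1, sent cp 1 → ok
  c4: data parity 0, sent cp 0 → ok
Exactly one row (r2) and one column (c0) fail → the flipped bit is at their intersection.

row 2, column 0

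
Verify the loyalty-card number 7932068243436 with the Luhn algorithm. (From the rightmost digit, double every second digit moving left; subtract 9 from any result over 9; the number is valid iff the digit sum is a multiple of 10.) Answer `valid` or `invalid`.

invalid

From the right, keep odd positions and double even positions (subtract 9 from any doubled value over 9):
  doubled (positions 2,4,...): 6 6 4 3 4 9 → sum 32
  kept (positions 1,3,...): 6 4 4 8 0 3 7 → sum 32
Total = 64.
64 mod 10 = 4, so the number is invalid.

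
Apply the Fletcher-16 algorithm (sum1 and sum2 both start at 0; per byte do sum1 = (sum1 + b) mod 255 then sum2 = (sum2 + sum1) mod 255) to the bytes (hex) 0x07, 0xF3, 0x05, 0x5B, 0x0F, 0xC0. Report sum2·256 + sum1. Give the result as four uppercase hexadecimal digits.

Running sums (mod 255):
  after byte 0 (0x07): sum1=7, sum2=7
  after byte 1 (0xF3): sum1=250, sum2=2
  after byte 2 (0x05): sum1=0, sum2=2
  after byte 3 (0x5B): sum1=91, sum2=93
  after byte 4 (0x0F): sum1=106, sum2=199
  after byte 5 (0xC0): sum1=43, sum2=242
Checksum = sum2·256 + sum1 = 242·256 + 43 = 61995 = 0xF22B.

F22B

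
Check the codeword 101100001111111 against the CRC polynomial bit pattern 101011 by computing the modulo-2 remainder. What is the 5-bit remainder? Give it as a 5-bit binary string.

Modulo-2 division of 101100001111111 by 101011:
  pos 0: 101100 XOR 101011 = 000111
  pos 3: 111001 XOR 101011 = 010010
  pos 4: 100101 XOR 101011 = 001110
  pos 6: 111011 XOR 101011 = 010000
  pos 7: 100001 XOR 101011 = 001010
  pos 9: 101011 XOR 101011 = 000000
Remainder = 00000 (zero — the frame passes the CRC check).

00000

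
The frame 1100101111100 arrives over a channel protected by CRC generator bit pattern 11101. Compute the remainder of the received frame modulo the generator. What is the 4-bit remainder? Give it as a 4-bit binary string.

Modulo-2 division of 1100101111100 by 11101:
  pos 0: 11001 XOR 11101 = 00100
  pos 2: 10001 XOR 11101 = 01100
  pos 3: 11001 XOR 11101 = 00100
  pos 5: 10011 XOR 11101 = 01110
  pos 6: 11101 XOR 11101 = 00000
Remainder = 0000 (zero — the frame passes the CRC check).

0000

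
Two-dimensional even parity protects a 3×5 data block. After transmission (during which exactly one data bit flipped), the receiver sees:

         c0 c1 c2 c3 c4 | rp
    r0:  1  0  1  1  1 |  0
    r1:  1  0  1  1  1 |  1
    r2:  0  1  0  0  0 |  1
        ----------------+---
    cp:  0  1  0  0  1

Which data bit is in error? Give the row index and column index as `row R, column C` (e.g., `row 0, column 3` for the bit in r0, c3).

row 1, column 4

Recompute each row's even parity and compare to rp:
  r0: data parity 0, sent rp 0 → ok
  r1: data parity 0, sent rp 1 → mismatch
  r2: data parity 1, sent rp 1 → ok
Recompute each column's even parity and compare to cp:
  c0: data parity 0, sent cp 0 → ok
  c1: data parity 1, sent cp 1 → ok
  c2: data parity 0, sent cp 0 → ok
  c3: data parity 0, sent cp 0 → ok
  c4: data parity 0, sent cp 1 → mismatch
Exactly one row (r1) and one column (c4) fail → the flipped bit is at their intersection.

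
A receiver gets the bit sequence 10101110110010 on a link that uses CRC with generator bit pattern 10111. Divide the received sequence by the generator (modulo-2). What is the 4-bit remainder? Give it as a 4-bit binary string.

Modulo-2 division of 10101110110010 by 10111:
  pos 0: 10101 XOR 10111 = 00010
  pos 3: 10110 XOR 10111 = 00001
  pos 7: 11100 XOR 10111 = 01011
  pos 8: 10111 XOR 10111 = 00000
Remainder = 0000 (zero — the frame passes the CRC check).

0000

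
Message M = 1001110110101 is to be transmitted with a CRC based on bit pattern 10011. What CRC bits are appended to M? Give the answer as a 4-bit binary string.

1110

Append 4 zeros: 10011101101010000. Divide by 10011 (XOR where the leading bit is 1):
  pos 0: 10011 XOR 10011 = 00000
  pos 5: 10110 XOR 10011 = 00101
  pos 7: 10110 XOR 10011 = 00101
  pos 9: 10110 XOR 10011 = 00101
  pos 11: 10100 XOR 10011 = 00111
Remainder (last 4 bits) = 1110. This is the CRC / FCS.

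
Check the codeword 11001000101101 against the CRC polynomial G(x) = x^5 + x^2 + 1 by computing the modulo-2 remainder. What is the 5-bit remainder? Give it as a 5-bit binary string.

00000

Modulo-2 division of 11001000101101 by 100101:
  pos 0: 110010 XOR 100101 = 010111
  pos 1: 101110 XOR 100101 = 001011
  pos 3: 101101 XOR 100101 = 001000
  pos 5: 100001 XOR 100101 = 000100
  pos 8: 100101 XOR 100101 = 000000
Remainder = 00000 (zero — the frame passes the CRC check).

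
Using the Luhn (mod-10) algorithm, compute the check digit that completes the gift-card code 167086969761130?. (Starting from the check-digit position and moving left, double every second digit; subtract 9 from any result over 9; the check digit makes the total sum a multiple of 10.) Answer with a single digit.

Partial digits right→left: 0 3 1 1 6 7 9 6 9 6 8 0 7 6 1
Double every second digit counting from the check-digit position (so the 1st, 3rd, 5th, ... of the partial from the right).
  doubled (with −9 where >9): 0 2 3 9 9 7 5 2 → sum 37
  kept as-is: 3 1 7 6 6 0 6 → sum 29
Total = 37 + 29 = 66.
Check digit = (10 − (66 mod 10)) mod 10 = 4.

4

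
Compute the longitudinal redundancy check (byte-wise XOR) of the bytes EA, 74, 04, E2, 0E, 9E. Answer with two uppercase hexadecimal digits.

XOR the bytes together:
  start with 0xEA
  0xEA ⊕ 0x74 = 0x9E
  0x9E ⊕ 0x04 = 0x9A
  0x9A ⊕ 0xE2 = 0x78
  0x78 ⊕ 0x0E = 0x76
  0x76 ⊕ 0x9E = 0xE8

E8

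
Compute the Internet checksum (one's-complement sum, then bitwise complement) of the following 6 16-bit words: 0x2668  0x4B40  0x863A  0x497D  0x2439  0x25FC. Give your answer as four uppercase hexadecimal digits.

746A

One's-complement addition (fold any carry out of bit 15 back into bit 0):
  0x2668 + 0x4B40 = 0x071A8
  0x71A8 + 0x863A = 0x0F7E2
  0xF7E2 + 0x497D = 0x1415F → wrap carry → 0x4160
  0x4160 + 0x2439 = 0x06599
  0x6599 + 0x25FC = 0x08B95
One's-complement sum = 0x8B95.
Checksum = ~0x8B95 & 0xFFFF = 0x746A.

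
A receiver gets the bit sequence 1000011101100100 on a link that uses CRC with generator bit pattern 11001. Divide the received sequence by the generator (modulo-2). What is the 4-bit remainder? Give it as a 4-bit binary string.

Modulo-2 division of 1000011101100100 by 11001:
  pos 0: 10000 XOR 11001 = 01001
  pos 1: 10011 XOR 11001 = 01010
  pos 2: 10101 XOR 11001 = 01100
  pos 3: 11001 XOR 11001 = 00000
  pos 9: 11001 XOR 11001 = 00000
Remainder = 0000 (zero — the frame passes the CRC check).

0000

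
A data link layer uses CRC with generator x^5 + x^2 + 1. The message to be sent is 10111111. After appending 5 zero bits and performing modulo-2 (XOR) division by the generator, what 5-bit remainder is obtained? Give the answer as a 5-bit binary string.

Append 5 zeros: 1011111100000. Divide by 100101 (XOR where the leading bit is 1):
  pos 0: 101111 XOR 100101 = 001010
  pos 2: 101011 XOR 100101 = 001110
  pos 4: 111000 XOR 100101 = 011101
  pos 5: 111010 XOR 100101 = 011111
  pos 6: 111110 XOR 100101 = 011011
  pos 7: 110110 XOR 100101 = 010011
Remainder (last 5 bits) = 10011. This is the CRC / FCS.

10011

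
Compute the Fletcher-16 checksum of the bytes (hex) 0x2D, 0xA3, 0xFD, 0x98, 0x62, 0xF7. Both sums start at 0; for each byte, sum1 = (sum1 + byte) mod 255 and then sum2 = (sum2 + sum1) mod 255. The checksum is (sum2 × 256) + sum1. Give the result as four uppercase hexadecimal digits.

BFC1

Running sums (mod 255):
  after byte 0 (0x2D): sum1=45, sum2=45
  after byte 1 (0xA3): sum1=208, sum2=253
  after byte 2 (0xFD): sum1=206, sum2=204
  after byte 3 (0x98): sum1=103, sum2=52
  after byte 4 (0x62): sum1=201, sum2=253
  after byte 5 (0xF7): sum1=193, sum2=191
Checksum = sum2·256 + sum1 = 191·256 + 193 = 49089 = 0xBFC1.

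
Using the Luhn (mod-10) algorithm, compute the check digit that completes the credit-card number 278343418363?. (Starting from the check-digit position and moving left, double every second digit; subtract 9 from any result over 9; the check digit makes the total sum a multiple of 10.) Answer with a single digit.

Partial digits right→left: 3 6 3 8 1 4 3 4 3 8 7 2
Double every second digit counting from the check-digit position (so the 1st, 3rd, 5th, ... of the partial from the right).
  doubled (with −9 where >9): 6 6 2 6 6 5 → sum 31
  kept as-is: 6 8 4 4 8 2 → sum 32
Total = 31 + 32 = 63.
Check digit = (10 − (63 mod 10)) mod 10 = 7.

7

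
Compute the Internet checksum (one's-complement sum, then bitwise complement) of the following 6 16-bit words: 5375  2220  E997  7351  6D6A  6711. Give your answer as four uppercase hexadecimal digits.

5905

One's-complement addition (fold any carry out of bit 15 back into bit 0):
  0x5375 + 0x2220 = 0x07595
  0x7595 + 0xE997 = 0x15F2C → wrap carry → 0x5F2D
  0x5F2D + 0x7351 = 0x0D27E
  0xD27E + 0x6D6A = 0x13FE8 → wrap carry → 0x3FE9
  0x3FE9 + 0x6711 = 0x0A6FA
One's-complement sum = 0xA6FA.
Checksum = ~0xA6FA & 0xFFFF = 0x5905.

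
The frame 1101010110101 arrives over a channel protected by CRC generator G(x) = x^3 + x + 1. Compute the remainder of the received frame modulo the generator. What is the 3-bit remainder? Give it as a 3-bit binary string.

000

Modulo-2 division of 1101010110101 by 1011:
  pos 0: 1101 XOR 1011 = 0110
  pos 1: 1100 XOR 1011 = 0111
  pos 2: 1111 XOR 1011 = 0100
  pos 3: 1000 XOR 1011 = 0011
  pos 5: 1111 XOR 1011 = 0100
  pos 6: 1000 XOR 1011 = 0011
  pos 8: 1110 XOR 1011 = 0101
  pos 9: 1011 XOR 1011 = 0000
Remainder = 000 (zero — the frame passes the CRC check).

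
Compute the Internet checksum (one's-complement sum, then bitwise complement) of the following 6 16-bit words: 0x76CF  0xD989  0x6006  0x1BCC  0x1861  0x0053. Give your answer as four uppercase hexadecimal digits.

1B20

One's-complement addition (fold any carry out of bit 15 back into bit 0):
  0x76CF + 0xD989 = 0x15058 → wrap carry → 0x5059
  0x5059 + 0x6006 = 0x0B05F
  0xB05F + 0x1BCC = 0x0CC2B
  0xCC2B + 0x1861 = 0x0E48C
  0xE48C + 0x0053 = 0x0E4DF
One's-complement sum = 0xE4DF.
Checksum = ~0xE4DF & 0xFFFF = 0x1B20.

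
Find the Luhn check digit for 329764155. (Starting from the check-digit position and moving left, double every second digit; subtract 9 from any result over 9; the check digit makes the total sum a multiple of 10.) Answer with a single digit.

1

Partial digits right→left: 5 5 1 4 6 7 9 2 3
Double every second digit counting from the check-digit position (so the 1st, 3rd, 5th, ... of the partial from the right).
  doubled (with −9 where >9): 1 2 3 9 6 → sum 21
  kept as-is: 5 4 7 2 → sum 18
Total = 21 + 18 = 39.
Check digit = (10 − (39 mod 10)) mod 10 = 1.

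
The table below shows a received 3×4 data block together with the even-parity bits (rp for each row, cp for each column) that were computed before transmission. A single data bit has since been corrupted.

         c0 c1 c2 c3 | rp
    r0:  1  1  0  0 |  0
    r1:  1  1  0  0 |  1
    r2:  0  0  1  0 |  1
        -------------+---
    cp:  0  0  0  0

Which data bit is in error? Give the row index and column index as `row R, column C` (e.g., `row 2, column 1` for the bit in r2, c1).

Recompute each row's even parity and compare to rp:
  r0: data parity 0, sent rp 0 → ok
  r1: data parity 0, sent rp 1 → mismatch
  r2: data parity 1, sent rp 1 → ok
Recompute each column's even parity and compare to cp:
  c0: data parity 0, sent cp 0 → ok
  c1: data parity 0, sent cp 0 → ok
  c2: data parity 1, sent cp 0 → mismatch
  c3: data parity 0, sent cp 0 → ok
Exactly one row (r1) and one column (c2) fail → the flipped bit is at their intersection.

row 1, column 2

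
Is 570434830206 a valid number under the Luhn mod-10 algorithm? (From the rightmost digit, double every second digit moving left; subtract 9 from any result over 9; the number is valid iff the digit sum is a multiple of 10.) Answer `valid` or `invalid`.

valid

From the right, keep odd positions and double even positions (subtract 9 from any doubled value over 9):
  doubled (positions 2,4,...): 0 0 7 6 0 1 → sum 14
  kept (positions 1,3,...): 6 2 3 4 4 7 → sum 26
Total = 40.
40 mod 10 = 0, so the number is valid.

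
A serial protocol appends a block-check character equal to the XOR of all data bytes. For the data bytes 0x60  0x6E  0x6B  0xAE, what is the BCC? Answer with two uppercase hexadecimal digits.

XOR the bytes together:
  start with 0x60
  0x60 ⊕ 0x6E = 0x0E
  0x0E ⊕ 0x6B = 0x65
  0x65 ⊕ 0xAE = 0xCB

CB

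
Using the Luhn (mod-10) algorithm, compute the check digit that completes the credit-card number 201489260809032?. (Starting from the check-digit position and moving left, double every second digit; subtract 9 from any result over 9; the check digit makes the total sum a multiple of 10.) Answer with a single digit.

0

Partial digits right→left: 2 3 0 9 0 8 0 6 2 9 8 4 1 0 2
Double every second digit counting from the check-digit position (so the 1st, 3rd, 5th, ... of the partial from the right).
  doubled (with −9 where >9): 4 0 0 0 4 7 2 4 → sum 21
  kept as-is: 3 9 8 6 9 4 0 → sum 39
Total = 21 + 39 = 60.
Check digit = (10 − (60 mod 10)) mod 10 = 0.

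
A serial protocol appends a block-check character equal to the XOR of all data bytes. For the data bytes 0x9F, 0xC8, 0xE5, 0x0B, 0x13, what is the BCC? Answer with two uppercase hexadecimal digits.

XOR the bytes together:
  start with 0x9F
  0x9F ⊕ 0xC8 = 0x57
  0x57 ⊕ 0xE5 = 0xB2
  0xB2 ⊕ 0x0B = 0xB9
  0xB9 ⊕ 0x13 = 0xAA

AA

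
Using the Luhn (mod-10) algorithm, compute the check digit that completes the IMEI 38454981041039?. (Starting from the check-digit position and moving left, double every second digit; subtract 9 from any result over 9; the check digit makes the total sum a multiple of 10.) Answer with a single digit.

Partial digits right→left: 9 3 0 1 4 0 1 8 9 4 5 4 8 3
Double every second digit counting from the check-digit position (so the 1st, 3rd, 5th, ... of the partial from the right).
  doubled (with −9 where >9): 9 0 8 2 9 1 7 → sum 36
  kept as-is: 3 1 0 8 4 4 3 → sum 23
Total = 36 + 23 = 59.
Check digit = (10 − (59 mod 10)) mod 10 = 1.

1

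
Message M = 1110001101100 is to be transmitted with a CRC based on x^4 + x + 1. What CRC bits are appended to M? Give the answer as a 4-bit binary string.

Append 4 zeros: 11100011011000000. Divide by 10011 (XOR where the leading bit is 1):
  pos 0: 11100 XOR 10011 = 01111
  pos 1: 11110 XOR 10011 = 01101
  pos 2: 11011 XOR 10011 = 01000
  pos 3: 10001 XOR 10011 = 00010
  pos 6: 10011 XOR 10011 = 00000
Remainder (last 4 bits) = 0000. This is the CRC / FCS.

0000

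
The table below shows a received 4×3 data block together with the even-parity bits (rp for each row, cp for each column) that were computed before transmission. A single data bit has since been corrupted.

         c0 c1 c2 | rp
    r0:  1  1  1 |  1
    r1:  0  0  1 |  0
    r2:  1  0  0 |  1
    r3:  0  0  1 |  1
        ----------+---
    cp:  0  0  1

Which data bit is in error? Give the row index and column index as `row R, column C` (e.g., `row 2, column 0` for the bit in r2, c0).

row 1, column 1

Recompute each row's even parity and compare to rp:
  r0: data parity 1, sent rp 1 → ok
  r1: data parity 1, sent rp 0 → mismatch
  r2: data parity 1, sent rp 1 → ok
  r3: data parity 1, sent rp 1 → ok
Recompute each column's even parity and compare to cp:
  c0: data parity 0, sent cp 0 → ok
  c1: data parity 1, sent cp 0 → mismatch
  c2: data parity 1, sent cp 1 → ok
Exactly one row (r1) and one column (c1) fail → the flipped bit is at their intersection.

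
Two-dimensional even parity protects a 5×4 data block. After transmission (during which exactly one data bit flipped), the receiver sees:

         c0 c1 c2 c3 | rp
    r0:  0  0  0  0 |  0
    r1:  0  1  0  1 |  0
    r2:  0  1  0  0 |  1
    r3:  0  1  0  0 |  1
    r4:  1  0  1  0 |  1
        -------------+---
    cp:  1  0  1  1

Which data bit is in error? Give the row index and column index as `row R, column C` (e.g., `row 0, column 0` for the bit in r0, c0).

row 4, column 1

Recompute each row's even parity and compare to rp:
  r0: data parity 0, sent rp 0 → ok
  r1: data parity 0, sent rp 0 → ok
  r2: data parity 1, sent rp 1 → ok
  r3: data parity 1, sent rp 1 → ok
  r4: data parity 0, sent rp 1 → mismatch
Recompute each column's even parity and compare to cp:
  c0: data parity 1, sent cp 1 → ok
  c1: data parity 1, sent cp 0 → mismatch
  c2: data parity 1, sent cp 1 → ok
  c3: data parity 1, sent cp 1 → ok
Exactly one row (r4) and one column (c1) fail → the flipped bit is at their intersection.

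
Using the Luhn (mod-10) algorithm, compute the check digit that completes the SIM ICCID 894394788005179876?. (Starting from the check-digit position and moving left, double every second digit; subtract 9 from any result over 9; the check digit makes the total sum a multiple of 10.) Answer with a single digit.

1

Partial digits right→left: 6 7 8 9 7 1 5 0 0 8 8 7 4 9 3 4 9 8
Double every second digit counting from the check-digit position (so the 1st, 3rd, 5th, ... of the partial from the right).
  doubled (with −9 where >9): 3 7 5 1 0 7 8 6 9 → sum 46
  kept as-is: 7 9 1 0 8 7 9 4 8 → sum 53
Total = 46 + 53 = 99.
Check digit = (10 − (99 mod 10)) mod 10 = 1.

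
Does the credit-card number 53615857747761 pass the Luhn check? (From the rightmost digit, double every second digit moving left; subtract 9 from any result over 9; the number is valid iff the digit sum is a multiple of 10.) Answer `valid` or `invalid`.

From the right, keep odd positions and double even positions (subtract 9 from any doubled value over 9):
  doubled (positions 2,4,...): 3 5 5 1 1 3 1 → sum 19
  kept (positions 1,3,...): 1 7 4 7 8 1 3 → sum 31
Total = 50.
50 mod 10 = 0, so the number is valid.

valid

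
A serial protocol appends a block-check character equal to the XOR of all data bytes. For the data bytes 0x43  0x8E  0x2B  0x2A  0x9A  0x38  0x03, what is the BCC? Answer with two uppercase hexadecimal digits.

XOR the bytes together:
  start with 0x43
  0x43 ⊕ 0x8E = 0xCD
  0xCD ⊕ 0x2B = 0xE6
  0xE6 ⊕ 0x2A = 0xCC
  0xCC ⊕ 0x9A = 0x56
  0x56 ⊕ 0x38 = 0x6E
  0x6E ⊕ 0x03 = 0x6D

6D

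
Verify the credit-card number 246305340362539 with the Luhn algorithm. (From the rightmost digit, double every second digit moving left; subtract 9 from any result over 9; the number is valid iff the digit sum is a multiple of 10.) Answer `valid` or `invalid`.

valid

From the right, keep odd positions and double even positions (subtract 9 from any doubled value over 9):
  doubled (positions 2,4,...): 6 4 6 8 1 6 8 → sum 39
  kept (positions 1,3,...): 9 5 6 0 3 0 6 2 → sum 31
Total = 70.
70 mod 10 = 0, so the number is valid.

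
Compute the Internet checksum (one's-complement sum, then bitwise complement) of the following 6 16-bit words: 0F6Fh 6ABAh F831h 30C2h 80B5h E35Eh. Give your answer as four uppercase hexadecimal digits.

One's-complement addition (fold any carry out of bit 15 back into bit 0):
  0x0F6F + 0x6ABA = 0x07A29
  0x7A29 + 0xF831 = 0x1725A → wrap carry → 0x725B
  0x725B + 0x30C2 = 0x0A31D
  0xA31D + 0x80B5 = 0x123D2 → wrap carry → 0x23D3
  0x23D3 + 0xE35E = 0x10731 → wrap carry → 0x0732
One's-complement sum = 0x0732.
Checksum = ~0x0732 & 0xFFFF = 0xF8CD.

F8CD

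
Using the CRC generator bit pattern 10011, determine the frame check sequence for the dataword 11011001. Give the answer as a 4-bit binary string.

0100

Append 4 zeros: 110110010000. Divide by 10011 (XOR where the leading bit is 1):
  pos 0: 11011 XOR 10011 = 01000
  pos 1: 10000 XOR 10011 = 00011
  pos 4: 11010 XOR 10011 = 01001
  pos 5: 10010 XOR 10011 = 00001
Remainder (last 4 bits) = 0100. This is the CRC / FCS.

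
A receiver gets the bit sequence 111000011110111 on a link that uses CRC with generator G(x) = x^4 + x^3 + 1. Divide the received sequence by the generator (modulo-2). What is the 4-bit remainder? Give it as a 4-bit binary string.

0100

Modulo-2 division of 111000011110111 by 11001:
  pos 0: 11100 XOR 11001 = 00101
  pos 2: 10100 XOR 11001 = 01101
  pos 3: 11011 XOR 11001 = 00010
  pos 6: 10111 XOR 11001 = 01110
  pos 7: 11100 XOR 11001 = 00101
  pos 9: 10111 XOR 11001 = 01110
  pos 10: 11101 XOR 11001 = 00100
Remainder = 0100 (nonzero — an error is detected).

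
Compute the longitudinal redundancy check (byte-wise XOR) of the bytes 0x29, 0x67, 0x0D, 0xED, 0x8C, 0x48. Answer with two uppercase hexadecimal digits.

XOR the bytes together:
  start with 0x29
  0x29 ⊕ 0x67 = 0x4E
  0x4E ⊕ 0x0D = 0x43
  0x43 ⊕ 0xED = 0xAE
  0xAE ⊕ 0x8C = 0x22
  0x22 ⊕ 0x48 = 0x6A

6A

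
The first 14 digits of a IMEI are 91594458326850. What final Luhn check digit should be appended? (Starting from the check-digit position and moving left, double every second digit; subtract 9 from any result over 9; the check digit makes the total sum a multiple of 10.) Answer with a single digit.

6

Partial digits right→left: 0 5 8 6 2 3 8 5 4 4 9 5 1 9
Double every second digit counting from the check-digit position (so the 1st, 3rd, 5th, ... of the partial from the right).
  doubled (with −9 where >9): 0 7 4 7 8 9 2 → sum 37
  kept as-is: 5 6 3 5 4 5 9 → sum 37
Total = 37 + 37 = 74.
Check digit = (10 − (74 mod 10)) mod 10 = 6.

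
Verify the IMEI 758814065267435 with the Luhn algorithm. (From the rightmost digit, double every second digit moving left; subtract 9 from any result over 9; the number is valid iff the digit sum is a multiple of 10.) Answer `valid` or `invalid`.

valid

From the right, keep odd positions and double even positions (subtract 9 from any doubled value over 9):
  doubled (positions 2,4,...): 6 5 4 3 8 7 1 → sum 34
  kept (positions 1,3,...): 5 4 6 5 0 1 8 7 → sum 36
Total = 70.
70 mod 10 = 0, so the number is valid.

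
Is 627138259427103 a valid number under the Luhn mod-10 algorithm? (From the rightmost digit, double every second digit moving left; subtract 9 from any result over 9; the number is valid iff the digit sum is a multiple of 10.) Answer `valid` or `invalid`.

valid

From the right, keep odd positions and double even positions (subtract 9 from any doubled value over 9):
  doubled (positions 2,4,...): 0 5 8 1 7 2 4 → sum 27
  kept (positions 1,3,...): 3 1 2 9 2 3 7 6 → sum 33
Total = 60.
60 mod 10 = 0, so the number is valid.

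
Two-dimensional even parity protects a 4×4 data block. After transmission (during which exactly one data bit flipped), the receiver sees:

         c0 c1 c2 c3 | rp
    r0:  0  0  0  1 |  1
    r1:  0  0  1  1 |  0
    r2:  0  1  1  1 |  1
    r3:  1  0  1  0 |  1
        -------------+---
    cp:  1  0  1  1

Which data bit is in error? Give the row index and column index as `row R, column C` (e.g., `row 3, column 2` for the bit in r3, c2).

row 3, column 1

Recompute each row's even parity and compare to rp:
  r0: data parity 1, sent rp 1 → ok
  r1: data parity 0, sent rp 0 → ok
  r2: data parity 1, sent rp 1 → ok
  r3: data parity 0, sent rp 1 → mismatch
Recompute each column's even parity and compare to cp:
  c0: data parity 1, sent cp 1 → ok
  c1: data parity 1, sent cp 0 → mismatch
  c2: data parity 1, sent cp 1 → ok
  c3: data parity 1, sent cp 1 → ok
Exactly one row (r3) and one column (c1) fail → the flipped bit is at their intersection.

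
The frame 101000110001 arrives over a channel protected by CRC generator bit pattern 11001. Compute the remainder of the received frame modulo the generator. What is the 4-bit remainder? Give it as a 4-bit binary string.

1011

Modulo-2 division of 101000110001 by 11001:
  pos 0: 10100 XOR 11001 = 01101
  pos 1: 11010 XOR 11001 = 00011
  pos 4: 11110 XOR 11001 = 00111
  pos 6: 11100 XOR 11001 = 00101
Remainder = 1011 (nonzero — an error is detected).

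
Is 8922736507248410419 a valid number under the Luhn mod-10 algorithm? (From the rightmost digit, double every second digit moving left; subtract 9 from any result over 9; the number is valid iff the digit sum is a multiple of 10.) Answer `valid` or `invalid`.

From the right, keep odd positions and double even positions (subtract 9 from any doubled value over 9):
  doubled (positions 2,4,...): 2 0 8 8 5 1 6 4 9 → sum 43
  kept (positions 1,3,...): 9 4 1 8 2 0 6 7 2 8 → sum 47
Total = 90.
90 mod 10 = 0, so the number is valid.

valid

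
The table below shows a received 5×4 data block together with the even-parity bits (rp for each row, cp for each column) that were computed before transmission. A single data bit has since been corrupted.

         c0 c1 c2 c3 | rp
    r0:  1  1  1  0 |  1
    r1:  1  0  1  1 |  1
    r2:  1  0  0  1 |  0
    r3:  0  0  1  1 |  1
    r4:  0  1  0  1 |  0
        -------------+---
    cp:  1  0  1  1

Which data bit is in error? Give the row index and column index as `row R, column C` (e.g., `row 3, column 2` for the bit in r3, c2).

Recompute each row's even parity and compare to rp:
  r0: data parity 1, sent rp 1 → ok
  r1: data parity 1, sent rp 1 → ok
  r2: data parity 0, sent rp 0 → ok
  r3: data parity 0, sent rp 1 → mismatch
  r4: data parity 0, sent rp 0 → ok
Recompute each column's even parity and compare to cp:
  c0: data parity 1, sent cp 1 → ok
  c1: data parity 0, sent cp 0 → ok
  c2: data parity 1, sent cp 1 → ok
  c3: data parity 0, sent cp 1 → mismatch
Exactly one row (r3) and one column (c3) fail → the flipped bit is at their intersection.

row 3, column 3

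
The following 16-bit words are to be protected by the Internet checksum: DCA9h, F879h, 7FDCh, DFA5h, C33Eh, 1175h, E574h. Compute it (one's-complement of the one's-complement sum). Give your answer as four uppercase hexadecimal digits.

One's-complement addition (fold any carry out of bit 15 back into bit 0):
  0xDCA9 + 0xF879 = 0x1D522 → wrap carry → 0xD523
  0xD523 + 0x7FDC = 0x154FF → wrap carry → 0x5500
  0x5500 + 0xDFA5 = 0x134A5 → wrap carry → 0x34A6
  0x34A6 + 0xC33E = 0x0F7E4
  0xF7E4 + 0x1175 = 0x10959 → wrap carry → 0x095A
  0x095A + 0xE574 = 0x0EECE
One's-complement sum = 0xEECE.
Checksum = ~0xEECE & 0xFFFF = 0x1131.

1131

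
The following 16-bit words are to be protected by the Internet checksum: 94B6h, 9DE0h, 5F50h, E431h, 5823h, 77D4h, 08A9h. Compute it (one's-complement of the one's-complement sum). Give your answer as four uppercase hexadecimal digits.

B145

One's-complement addition (fold any carry out of bit 15 back into bit 0):
  0x94B6 + 0x9DE0 = 0x13296 → wrap carry → 0x3297
  0x3297 + 0x5F50 = 0x091E7
  0x91E7 + 0xE431 = 0x17618 → wrap carry → 0x7619
  0x7619 + 0x5823 = 0x0CE3C
  0xCE3C + 0x77D4 = 0x14610 → wrap carry → 0x4611
  0x4611 + 0x08A9 = 0x04EBA
One's-complement sum = 0x4EBA.
Checksum = ~0x4EBA & 0xFFFF = 0xB145.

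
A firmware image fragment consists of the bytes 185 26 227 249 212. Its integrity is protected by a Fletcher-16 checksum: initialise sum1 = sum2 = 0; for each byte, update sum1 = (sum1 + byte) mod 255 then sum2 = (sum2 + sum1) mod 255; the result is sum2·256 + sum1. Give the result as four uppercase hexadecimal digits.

7D86

Running sums (mod 255):
  after byte 0 (185): sum1=185, sum2=185
  after byte 1 (26): sum1=211, sum2=141
  after byte 2 (227): sum1=183, sum2=69
  after byte 3 (249): sum1=177, sum2=246
  after byte 4 (212): sum1=134, sum2=125
Checksum = sum2·256 + sum1 = 125·256 + 134 = 32134 = 0x7D86.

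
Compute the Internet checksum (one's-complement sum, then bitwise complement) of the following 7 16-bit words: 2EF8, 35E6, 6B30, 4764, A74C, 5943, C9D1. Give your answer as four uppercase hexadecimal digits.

One's-complement addition (fold any carry out of bit 15 back into bit 0):
  0x2EF8 + 0x35E6 = 0x064DE
  0x64DE + 0x6B30 = 0x0D00E
  0xD00E + 0x4764 = 0x11772 → wrap carry → 0x1773
  0x1773 + 0xA74C = 0x0BEBF
  0xBEBF + 0x5943 = 0x11802 → wrap carry → 0x1803
  0x1803 + 0xC9D1 = 0x0E1D4
One's-complement sum = 0xE1D4.
Checksum = ~0xE1D4 & 0xFFFF = 0x1E2B.

1E2B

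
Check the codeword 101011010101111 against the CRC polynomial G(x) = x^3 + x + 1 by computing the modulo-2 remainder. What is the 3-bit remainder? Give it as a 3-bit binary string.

Modulo-2 division of 101011010101111 by 1011:
  pos 0: 1010 XOR 1011 = 0001
  pos 3: 1110 XOR 1011 = 0101
  pos 4: 1011 XOR 1011 = 0000
  pos 9: 1011 XOR 1011 = 0000
Remainder = 011 (nonzero — an error is detected).

011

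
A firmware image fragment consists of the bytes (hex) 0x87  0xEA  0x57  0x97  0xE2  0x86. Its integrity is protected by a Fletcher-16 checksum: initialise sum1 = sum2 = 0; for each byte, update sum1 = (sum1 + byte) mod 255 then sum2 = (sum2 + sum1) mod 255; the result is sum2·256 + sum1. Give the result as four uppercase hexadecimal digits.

34CA

Running sums (mod 255):
  after byte 0 (0x87): sum1=135, sum2=135
  after byte 1 (0xEA): sum1=114, sum2=249
  after byte 2 (0x57): sum1=201, sum2=195
  after byte 3 (0x97): sum1=97, sum2=37
  after byte 4 (0xE2): sum1=68, sum2=105
  after byte 5 (0x86): sum1=202, sum2=52
Checksum = sum2·256 + sum1 = 52·256 + 202 = 13514 = 0x34CA.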